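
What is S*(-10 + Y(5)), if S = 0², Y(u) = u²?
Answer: 0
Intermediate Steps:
S = 0
S*(-10 + Y(5)) = 0*(-10 + 5²) = 0*(-10 + 25) = 0*15 = 0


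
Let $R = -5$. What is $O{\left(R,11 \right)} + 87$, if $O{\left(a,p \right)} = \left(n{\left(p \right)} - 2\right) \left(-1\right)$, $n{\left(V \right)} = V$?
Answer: $78$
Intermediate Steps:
$O{\left(a,p \right)} = 2 - p$ ($O{\left(a,p \right)} = \left(p - 2\right) \left(-1\right) = \left(-2 + p\right) \left(-1\right) = 2 - p$)
$O{\left(R,11 \right)} + 87 = \left(2 - 11\right) + 87 = -9 + 87 = 78$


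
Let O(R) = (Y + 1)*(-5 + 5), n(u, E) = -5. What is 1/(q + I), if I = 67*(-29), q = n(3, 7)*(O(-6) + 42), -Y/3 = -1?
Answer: -1/2153 ≈ -0.00046447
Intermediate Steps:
Y = 3 (Y = -3*(-1) = 3)
O(R) = 0 (O(R) = (3 + 1)*(-5 + 5) = 4*0 = 0)
q = -210 (q = -5*(0 + 42) = -5*42 = -210)
I = -1943
1/(q + I) = 1/(-210 - 1943) = 1/(-2153) = -1/2153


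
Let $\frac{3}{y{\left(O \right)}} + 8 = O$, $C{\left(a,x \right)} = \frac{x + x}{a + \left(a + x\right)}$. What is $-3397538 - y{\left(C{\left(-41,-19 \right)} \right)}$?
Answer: $- \frac{2616103957}{770} \approx -3.3975 \cdot 10^{6}$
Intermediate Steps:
$C{\left(a,x \right)} = \frac{2 x}{x + 2 a}$
$y{\left(O \right)} = \frac{3}{-8 + O}$
$-3397538 - y{\left(C{\left(-41,-19 \right)} \right)} = -3397538 - \frac{3}{-8 + 2 \left(-19\right) \frac{1}{-19 + 2 \left(-41\right)}} = -3397538 - \frac{3}{-8 + 2 \left(-19\right) \frac{1}{-19 - 82}} = -3397538 - \frac{3}{-8 + 2 \left(-19\right) \frac{1}{-101}} = -3397538 - \frac{3}{-8 + 2 \left(-19\right) \left(- \frac{1}{101}\right)} = -3397538 - \frac{3}{-8 + \frac{38}{101}} = -3397538 - \frac{3}{- \frac{770}{101}} = -3397538 - 3 \left(- \frac{101}{770}\right) = -3397538 - - \frac{303}{770} = -3397538 + \frac{303}{770} = - \frac{2616103957}{770}$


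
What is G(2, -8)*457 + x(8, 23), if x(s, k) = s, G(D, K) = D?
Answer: 922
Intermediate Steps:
G(2, -8)*457 + x(8, 23) = 2*457 + 8 = 914 + 8 = 922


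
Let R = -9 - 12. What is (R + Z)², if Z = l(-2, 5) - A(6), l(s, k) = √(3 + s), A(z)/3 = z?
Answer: 1444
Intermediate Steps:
A(z) = 3*z
R = -21
Z = -17 (Z = √(3 - 2) - 3*6 = √1 - 1*18 = 1 - 18 = -17)
(R + Z)² = (-21 - 17)² = (-38)² = 1444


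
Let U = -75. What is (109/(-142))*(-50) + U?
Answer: -2600/71 ≈ -36.620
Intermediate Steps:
(109/(-142))*(-50) + U = (109/(-142))*(-50) - 75 = (109*(-1/142))*(-50) - 75 = -109/142*(-50) - 75 = 2725/71 - 75 = -2600/71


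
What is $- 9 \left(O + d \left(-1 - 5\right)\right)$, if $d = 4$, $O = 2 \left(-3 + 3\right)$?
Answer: $216$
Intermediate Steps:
$O = 0$ ($O = 2 \cdot 0 = 0$)
$- 9 \left(O + d \left(-1 - 5\right)\right) = - 9 \left(0 + 4 \left(-1 - 5\right)\right) = - 9 \left(0 + 4 \left(-6\right)\right) = - 9 \left(0 - 24\right) = \left(-9\right) \left(-24\right) = 216$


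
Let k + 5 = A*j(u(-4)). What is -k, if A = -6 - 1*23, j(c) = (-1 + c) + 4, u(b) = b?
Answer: -24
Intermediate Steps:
j(c) = 3 + c
A = -29 (A = -6 - 23 = -29)
k = 24 (k = -5 - 29*(3 - 4) = -5 - 29*(-1) = -5 + 29 = 24)
-k = -1*24 = -24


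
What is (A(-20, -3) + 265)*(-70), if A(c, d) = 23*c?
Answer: 13650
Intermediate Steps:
(A(-20, -3) + 265)*(-70) = (23*(-20) + 265)*(-70) = (-460 + 265)*(-70) = -195*(-70) = 13650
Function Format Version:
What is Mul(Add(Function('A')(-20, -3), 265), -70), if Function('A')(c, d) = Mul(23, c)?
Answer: 13650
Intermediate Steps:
Mul(Add(Function('A')(-20, -3), 265), -70) = Mul(Add(Mul(23, -20), 265), -70) = Mul(Add(-460, 265), -70) = Mul(-195, -70) = 13650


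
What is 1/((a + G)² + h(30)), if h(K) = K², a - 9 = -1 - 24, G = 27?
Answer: 1/1021 ≈ 0.00097943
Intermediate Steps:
a = -16 (a = 9 + (-1 - 24) = 9 - 25 = -16)
1/((a + G)² + h(30)) = 1/((-16 + 27)² + 30²) = 1/(11² + 900) = 1/(121 + 900) = 1/1021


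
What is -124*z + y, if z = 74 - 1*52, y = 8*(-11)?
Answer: -2816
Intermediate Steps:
y = -88
z = 22 (z = 74 - 52 = 22)
-124*z + y = -124*22 - 88 = -2728 - 88 = -2816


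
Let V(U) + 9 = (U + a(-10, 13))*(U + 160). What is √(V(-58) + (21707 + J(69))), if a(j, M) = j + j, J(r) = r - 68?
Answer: 3*√1527 ≈ 117.23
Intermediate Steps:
J(r) = -68 + r
a(j, M) = 2*j
V(U) = -9 + (-20 + U)*(160 + U) (V(U) = -9 + (U + 2*(-10))*(U + 160) = -9 + (U - 20)*(160 + U) = -9 + (-20 + U)*(160 + U))
√(V(-58) + (21707 + J(69))) = √((-3209 + (-58)² + 140*(-58)) + (21707 + (-68 + 69))) = √((-3209 + 3364 - 8120) + (21707 + 1)) = √(-7965 + 21708) = √13743 = 3*√1527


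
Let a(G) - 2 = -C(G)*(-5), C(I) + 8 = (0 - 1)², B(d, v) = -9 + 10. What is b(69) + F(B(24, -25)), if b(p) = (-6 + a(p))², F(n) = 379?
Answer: 1900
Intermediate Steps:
B(d, v) = 1
C(I) = -7 (C(I) = -8 + (0 - 1)² = -8 + (-1)² = -8 + 1 = -7)
a(G) = -33 (a(G) = 2 - 1*(-7)*(-5) = 2 + 7*(-5) = 2 - 35 = -33)
b(p) = 1521 (b(p) = (-6 - 33)² = (-39)² = 1521)
b(69) + F(B(24, -25)) = 1521 + 379 = 1900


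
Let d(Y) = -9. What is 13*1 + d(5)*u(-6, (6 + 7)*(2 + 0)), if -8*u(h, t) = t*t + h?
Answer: 3067/4 ≈ 766.75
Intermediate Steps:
u(h, t) = -h/8 - t²/8 (u(h, t) = -(t*t + h)/8 = -(t² + h)/8 = -(h + t²)/8 = -h/8 - t²/8)
13*1 + d(5)*u(-6, (6 + 7)*(2 + 0)) = 13*1 - 9*(-⅛*(-6) - (2 + 0)²*(6 + 7)²/8) = 13 - 9*(¾ - (13*2)²/8) = 13 - 9*(¾ - ⅛*26²) = 13 - 9*(¾ - ⅛*676) = 13 - 9*(¾ - 169/2) = 13 - 9*(-335/4) = 13 + 3015/4 = 3067/4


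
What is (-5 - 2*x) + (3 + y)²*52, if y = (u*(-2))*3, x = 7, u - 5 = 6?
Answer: 206369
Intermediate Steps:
u = 11 (u = 5 + 6 = 11)
y = -66 (y = (11*(-2))*3 = -22*3 = -66)
(-5 - 2*x) + (3 + y)²*52 = (-5 - 2*7) + (3 - 66)²*52 = (-5 - 14) + (-63)²*52 = -19 + 3969*52 = -19 + 206388 = 206369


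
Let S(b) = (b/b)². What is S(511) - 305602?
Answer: -305601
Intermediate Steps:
S(b) = 1 (S(b) = 1² = 1)
S(511) - 305602 = 1 - 305602 = -305601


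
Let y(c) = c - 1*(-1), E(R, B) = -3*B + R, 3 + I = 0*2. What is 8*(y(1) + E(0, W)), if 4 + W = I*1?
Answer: 184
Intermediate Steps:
I = -3 (I = -3 + 0*2 = -3 + 0 = -3)
W = -7 (W = -4 - 3*1 = -4 - 3 = -7)
E(R, B) = R - 3*B
y(c) = 1 + c (y(c) = c + 1 = 1 + c)
8*(y(1) + E(0, W)) = 8*((1 + 1) + (0 - 3*(-7))) = 8*(2 + (0 + 21)) = 8*(2 + 21) = 8*23 = 184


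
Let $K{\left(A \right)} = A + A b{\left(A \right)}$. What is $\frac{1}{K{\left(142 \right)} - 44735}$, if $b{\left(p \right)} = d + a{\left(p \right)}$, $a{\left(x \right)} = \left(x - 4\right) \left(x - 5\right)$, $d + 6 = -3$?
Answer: $\frac{1}{2638781} \approx 3.7896 \cdot 10^{-7}$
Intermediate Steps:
$d = -9$ ($d = -6 - 3 = -9$)
$a{\left(x \right)} = \left(-5 + x\right) \left(-4 + x\right)$ ($a{\left(x \right)} = \left(-4 + x\right) \left(-5 + x\right) = \left(-5 + x\right) \left(-4 + x\right)$)
$b{\left(p \right)} = 11 + p^{2} - 9 p$ ($b{\left(p \right)} = -9 + \left(20 + p^{2} - 9 p\right) = 11 + p^{2} - 9 p$)
$K{\left(A \right)} = A + A \left(11 + A^{2} - 9 A\right)$
$\frac{1}{K{\left(142 \right)} - 44735} = \frac{1}{142 \left(12 + 142^{2} - 1278\right) - 44735} = \frac{1}{142 \left(12 + 20164 - 1278\right) - 44735} = \frac{1}{142 \cdot 18898 - 44735} = \frac{1}{2683516 - 44735} = \frac{1}{2638781}$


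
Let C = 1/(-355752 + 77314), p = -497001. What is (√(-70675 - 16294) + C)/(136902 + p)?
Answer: 1/100265245362 - I*√86969/360099 ≈ 9.9735e-12 - 0.00081896*I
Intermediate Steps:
C = -1/278438 (C = 1/(-278438) = -1/278438 ≈ -3.5915e-6)
(√(-70675 - 16294) + C)/(136902 + p) = (√(-70675 - 16294) - 1/278438)/(136902 - 497001) = (√(-86969) - 1/278438)/(-360099) = (I*√86969 - 1/278438)*(-1/360099) = (-1/278438 + I*√86969)*(-1/360099) = 1/100265245362 - I*√86969/360099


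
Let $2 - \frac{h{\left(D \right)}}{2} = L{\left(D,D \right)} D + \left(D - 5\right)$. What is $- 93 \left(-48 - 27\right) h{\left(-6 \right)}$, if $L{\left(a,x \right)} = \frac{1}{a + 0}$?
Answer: $167400$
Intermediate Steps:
$L{\left(a,x \right)} = \frac{1}{a}$
$h{\left(D \right)} = 12 - 2 D$ ($h{\left(D \right)} = 4 - 2 \left(\frac{D}{D} + \left(D - 5\right)\right) = 4 - 2 \left(1 + \left(D - 5\right)\right) = 4 - 2 \left(1 + \left(-5 + D\right)\right) = 4 - 2 \left(-4 + D\right) = 4 - \left(-8 + 2 D\right) = 12 - 2 D$)
$- 93 \left(-48 - 27\right) h{\left(-6 \right)} = - 93 \left(-48 - 27\right) \left(12 - -12\right) = \left(-93\right) \left(-75\right) \left(12 + 12\right) = 6975 \cdot 24 = 167400$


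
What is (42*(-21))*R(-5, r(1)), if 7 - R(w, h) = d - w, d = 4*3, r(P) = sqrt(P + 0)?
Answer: 8820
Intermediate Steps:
r(P) = sqrt(P)
d = 12
R(w, h) = -5 + w (R(w, h) = 7 - (12 - w) = 7 + (-12 + w) = -5 + w)
(42*(-21))*R(-5, r(1)) = (42*(-21))*(-5 - 5) = -882*(-10) = 8820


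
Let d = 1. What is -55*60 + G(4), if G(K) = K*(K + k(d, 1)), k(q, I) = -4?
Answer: -3300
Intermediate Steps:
G(K) = K*(-4 + K) (G(K) = K*(K - 4) = K*(-4 + K))
-55*60 + G(4) = -55*60 + 4*(-4 + 4) = -3300 + 4*0 = -3300 + 0 = -3300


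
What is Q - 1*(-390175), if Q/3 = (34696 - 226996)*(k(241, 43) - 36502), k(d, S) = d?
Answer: 20919361075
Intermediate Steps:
Q = 20918970900 (Q = 3*((34696 - 226996)*(241 - 36502)) = 3*(-192300*(-36261)) = 3*6972990300 = 20918970900)
Q - 1*(-390175) = 20918970900 - 1*(-390175) = 20918970900 + 390175 = 20919361075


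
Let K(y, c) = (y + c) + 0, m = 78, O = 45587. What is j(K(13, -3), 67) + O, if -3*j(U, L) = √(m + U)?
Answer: 45587 - 2*√22/3 ≈ 45584.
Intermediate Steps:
K(y, c) = c + y (K(y, c) = (c + y) + 0 = c + y)
j(U, L) = -√(78 + U)/3
j(K(13, -3), 67) + O = -√(78 + (-3 + 13))/3 + 45587 = -√(78 + 10)/3 + 45587 = -2*√22/3 + 45587 = 45587 - 2*√22/3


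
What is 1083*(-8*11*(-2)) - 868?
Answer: 189740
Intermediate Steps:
1083*(-8*11*(-2)) - 868 = 1083*(-88*(-2)) - 868 = 1083*176 - 868 = 190608 - 868 = 189740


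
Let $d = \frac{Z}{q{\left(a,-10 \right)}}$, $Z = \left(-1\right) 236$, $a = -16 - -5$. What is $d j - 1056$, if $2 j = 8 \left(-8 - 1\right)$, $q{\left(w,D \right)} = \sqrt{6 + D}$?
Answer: $-1056 - 4248 i \approx -1056.0 - 4248.0 i$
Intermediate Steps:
$a = -11$ ($a = -16 + 5 = -11$)
$Z = -236$
$j = -36$ ($j = \frac{8 \left(-8 - 1\right)}{2} = \frac{8 \left(-9\right)}{2} = \frac{1}{2} \left(-72\right) = -36$)
$d = 118 i$ ($d = - \frac{236}{\sqrt{6 - 10}} = - \frac{236}{\sqrt{-4}} = - \frac{236}{2 i} = - 236 \left(- \frac{i}{2}\right) = 118 i \approx 118.0 i$)
$d j - 1056 = 118 i \left(-36\right) - 1056 = - 4248 i - 1056 = -1056 - 4248 i$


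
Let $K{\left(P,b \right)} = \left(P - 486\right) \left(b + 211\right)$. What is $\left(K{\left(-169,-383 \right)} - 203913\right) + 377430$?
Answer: $286177$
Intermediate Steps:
$K{\left(P,b \right)} = \left(-486 + P\right) \left(211 + b\right)$
$\left(K{\left(-169,-383 \right)} - 203913\right) + 377430 = \left(\left(-102546 - -186138 + 211 \left(-169\right) - -64727\right) - 203913\right) + 377430 = \left(\left(-102546 + 186138 - 35659 + 64727\right) - 203913\right) + 377430 = \left(112660 - 203913\right) + 377430 = -91253 + 377430 = 286177$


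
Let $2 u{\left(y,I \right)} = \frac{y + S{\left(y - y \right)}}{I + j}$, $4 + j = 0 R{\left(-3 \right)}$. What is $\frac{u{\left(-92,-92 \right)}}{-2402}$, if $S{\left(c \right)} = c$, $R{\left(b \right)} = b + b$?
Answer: $- \frac{23}{115296} \approx -0.00019949$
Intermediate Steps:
$R{\left(b \right)} = 2 b$
$j = -4$ ($j = -4 + 0 \cdot 2 \left(-3\right) = -4 + 0 \left(-6\right) = -4 + 0 = -4$)
$u{\left(y,I \right)} = \frac{y}{2 \left(-4 + I\right)}$ ($u{\left(y,I \right)} = \frac{\left(y + \left(y - y\right)\right) \frac{1}{I - 4}}{2} = \frac{\left(y + 0\right) \frac{1}{-4 + I}}{2} = \frac{y \frac{1}{-4 + I}}{2} = \frac{y}{2 \left(-4 + I\right)}$)
$\frac{u{\left(-92,-92 \right)}}{-2402} = \frac{\frac{1}{2} \left(-92\right) \frac{1}{-4 - 92}}{-2402} = \frac{1}{2} \left(-92\right) \frac{1}{-96} \left(- \frac{1}{2402}\right) = \frac{1}{2} \left(-92\right) \left(- \frac{1}{96}\right) \left(- \frac{1}{2402}\right) = \frac{23}{48} \left(- \frac{1}{2402}\right) = - \frac{23}{115296}$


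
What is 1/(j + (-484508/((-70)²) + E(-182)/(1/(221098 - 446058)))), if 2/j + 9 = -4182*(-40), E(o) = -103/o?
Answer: -204906975/26107485915967 ≈ -7.8486e-6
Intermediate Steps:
j = 2/167271 (j = 2/(-9 - 4182*(-40)) = 2/(-9 + 167280) = 2/167271 ≈ 1.1957e-5)
1/(j + (-484508/((-70)²) + E(-182)/(1/(221098 - 446058)))) = 1/(2/167271 + (-484508/((-70)²) + (-103/(-182))/(1/(221098 - 446058)))) = 1/(2/167271 + (-484508/4900 + (-103*(-1/182))/(1/(-224960)))) = 1/(2/167271 + (-484508*1/4900 + 103/(182*(-1/224960)))) = 1/(2/167271 + (-121127/1225 + (103/182)*(-224960))) = 1/(2/167271 + (-121127/1225 - 11585440/91)) = 1/(2/167271 - 2029026651/15925) = 1/(-26107485915967/204906975) = -204906975/26107485915967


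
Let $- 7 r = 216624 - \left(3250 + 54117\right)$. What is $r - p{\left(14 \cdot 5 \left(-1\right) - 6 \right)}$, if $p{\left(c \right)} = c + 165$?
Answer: $-22840$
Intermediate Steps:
$p{\left(c \right)} = 165 + c$
$r = -22751$ ($r = - \frac{216624 - \left(3250 + 54117\right)}{7} = - \frac{216624 - 57367}{7} = \left(- \frac{1}{7}\right) 159257 = -22751$)
$r - p{\left(14 \cdot 5 \left(-1\right) - 6 \right)} = -22751 - \left(165 + \left(14 \cdot 5 \left(-1\right) - 6\right)\right) = -22751 - \left(165 + \left(14 \left(-5\right) - 6\right)\right) = -22751 - \left(165 - 76\right) = -22751 - 89 = -22840$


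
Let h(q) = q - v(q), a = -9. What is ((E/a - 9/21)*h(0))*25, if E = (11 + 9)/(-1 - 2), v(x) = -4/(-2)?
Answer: -2950/189 ≈ -15.608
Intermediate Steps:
v(x) = 2 (v(x) = -4*(-1/2) = 2)
E = -20/3 (E = 20/(-3) = 20*(-1/3) = -20/3 ≈ -6.6667)
h(q) = -2 + q (h(q) = q - 1*2 = q - 2 = -2 + q)
((E/a - 9/21)*h(0))*25 = ((-20/3/(-9) - 9/21)*(-2 + 0))*25 = ((-20/3*(-1/9) - 9*1/21)*(-2))*25 = ((20/27 - 3/7)*(-2))*25 = ((59/189)*(-2))*25 = -118/189*25 = -2950/189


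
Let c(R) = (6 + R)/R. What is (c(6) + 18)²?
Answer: 400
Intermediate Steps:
c(R) = (6 + R)/R
(c(6) + 18)² = ((6 + 6)/6 + 18)² = ((⅙)*12 + 18)² = (2 + 18)² = 20² = 400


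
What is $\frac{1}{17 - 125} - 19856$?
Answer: $- \frac{2144449}{108} \approx -19856.0$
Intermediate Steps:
$\frac{1}{17 - 125} - 19856 = \frac{1}{-108} - 19856 = - \frac{1}{108} - 19856 = - \frac{2144449}{108}$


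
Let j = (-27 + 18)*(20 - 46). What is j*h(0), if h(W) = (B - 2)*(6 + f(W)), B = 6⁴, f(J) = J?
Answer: 1816776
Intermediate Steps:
B = 1296
j = 234 (j = -9*(-26) = 234)
h(W) = 7764 + 1294*W (h(W) = (1296 - 2)*(6 + W) = 1294*(6 + W) = 7764 + 1294*W)
j*h(0) = 234*(7764 + 1294*0) = 234*(7764 + 0) = 234*7764 = 1816776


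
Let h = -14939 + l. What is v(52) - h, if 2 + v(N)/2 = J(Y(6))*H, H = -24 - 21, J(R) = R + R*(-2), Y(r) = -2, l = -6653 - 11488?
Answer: 32896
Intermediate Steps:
l = -18141
J(R) = -R (J(R) = R - 2*R = -R)
h = -33080 (h = -14939 - 18141 = -33080)
H = -45
v(N) = -184 (v(N) = -4 + 2*(-1*(-2)*(-45)) = -4 + 2*(2*(-45)) = -4 + 2*(-90) = -4 - 180 = -184)
v(52) - h = -184 - 1*(-33080) = -184 + 33080 = 32896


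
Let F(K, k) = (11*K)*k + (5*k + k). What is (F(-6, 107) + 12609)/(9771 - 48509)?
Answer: -6189/38738 ≈ -0.15977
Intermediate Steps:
F(K, k) = 6*k + 11*K*k (F(K, k) = 11*K*k + 6*k = 6*k + 11*K*k)
(F(-6, 107) + 12609)/(9771 - 48509) = (107*(6 + 11*(-6)) + 12609)/(9771 - 48509) = (107*(6 - 66) + 12609)/(-38738) = (107*(-60) + 12609)*(-1/38738) = (-6420 + 12609)*(-1/38738) = 6189*(-1/38738) = -6189/38738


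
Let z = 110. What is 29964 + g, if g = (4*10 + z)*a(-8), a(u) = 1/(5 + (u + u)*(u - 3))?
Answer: 5423634/181 ≈ 29965.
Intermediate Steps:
a(u) = 1/(5 + 2*u*(-3 + u)) (a(u) = 1/(5 + (2*u)*(-3 + u)) = 1/(5 + 2*u*(-3 + u)))
g = 150/181 (g = (4*10 + 110)/(5 - 6*(-8) + 2*(-8)²) = (40 + 110)/(5 + 48 + 2*64) = 150/(5 + 48 + 128) = 150/181 ≈ 0.82873)
29964 + g = 29964 + 150/181 = 5423634/181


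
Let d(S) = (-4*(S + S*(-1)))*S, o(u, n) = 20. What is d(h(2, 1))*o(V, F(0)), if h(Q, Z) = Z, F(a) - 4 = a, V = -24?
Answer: 0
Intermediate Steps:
F(a) = 4 + a
d(S) = 0 (d(S) = (-4*(S - S))*S = (-4*0)*S = 0*S = 0)
d(h(2, 1))*o(V, F(0)) = 0*20 = 0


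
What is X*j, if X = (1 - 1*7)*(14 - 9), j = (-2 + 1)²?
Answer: -30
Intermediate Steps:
j = 1 (j = (-1)² = 1)
X = -30 (X = (1 - 7)*5 = -6*5 = -30)
X*j = -30*1 = -30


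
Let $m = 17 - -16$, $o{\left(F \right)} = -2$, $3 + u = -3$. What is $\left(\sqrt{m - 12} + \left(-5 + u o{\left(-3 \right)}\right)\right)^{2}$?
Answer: $\left(7 + \sqrt{21}\right)^{2} \approx 134.16$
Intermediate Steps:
$u = -6$ ($u = -3 - 3 = -6$)
$m = 33$ ($m = 17 + 16 = 33$)
$\left(\sqrt{m - 12} + \left(-5 + u o{\left(-3 \right)}\right)\right)^{2} = \left(\sqrt{33 - 12} - -7\right)^{2} = \left(\sqrt{21} + \left(-5 + 12\right)\right)^{2} = \left(\sqrt{21} + 7\right)^{2} = \left(7 + \sqrt{21}\right)^{2}$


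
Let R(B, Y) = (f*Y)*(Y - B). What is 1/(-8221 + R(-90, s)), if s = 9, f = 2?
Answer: -1/6439 ≈ -0.00015530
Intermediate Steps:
R(B, Y) = 2*Y*(Y - B) (R(B, Y) = (2*Y)*(Y - B) = 2*Y*(Y - B))
1/(-8221 + R(-90, s)) = 1/(-8221 + 2*9*(9 - 1*(-90))) = 1/(-8221 + 2*9*(9 + 90)) = 1/(-8221 + 2*9*99) = 1/(-8221 + 1782) = 1/(-6439) = -1/6439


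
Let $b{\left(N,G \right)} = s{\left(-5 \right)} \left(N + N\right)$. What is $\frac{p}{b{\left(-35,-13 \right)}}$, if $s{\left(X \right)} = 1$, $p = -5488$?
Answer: $\frac{392}{5} \approx 78.4$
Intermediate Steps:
$b{\left(N,G \right)} = 2 N$ ($b{\left(N,G \right)} = 1 \left(N + N\right) = 1 \cdot 2 N = 2 N$)
$\frac{p}{b{\left(-35,-13 \right)}} = - \frac{5488}{2 \left(-35\right)} = - \frac{5488}{-70} = \left(-5488\right) \left(- \frac{1}{70}\right) = \frac{392}{5}$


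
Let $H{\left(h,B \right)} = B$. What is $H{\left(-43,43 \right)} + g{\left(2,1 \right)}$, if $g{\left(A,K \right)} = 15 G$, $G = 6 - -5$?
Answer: $208$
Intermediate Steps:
$G = 11$ ($G = 6 + 5 = 11$)
$g{\left(A,K \right)} = 165$ ($g{\left(A,K \right)} = 15 \cdot 11 = 165$)
$H{\left(-43,43 \right)} + g{\left(2,1 \right)} = 43 + 165 = 208$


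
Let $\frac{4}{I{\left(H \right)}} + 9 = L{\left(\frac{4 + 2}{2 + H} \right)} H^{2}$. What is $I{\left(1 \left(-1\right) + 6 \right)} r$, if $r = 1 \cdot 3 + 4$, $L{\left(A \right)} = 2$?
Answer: $\frac{28}{41} \approx 0.68293$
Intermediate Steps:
$r = 7$ ($r = 3 + 4 = 7$)
$I{\left(H \right)} = \frac{4}{-9 + 2 H^{2}}$
$I{\left(1 \left(-1\right) + 6 \right)} r = \frac{4}{-9 + 2 \left(1 \left(-1\right) + 6\right)^{2}} \cdot 7 = \frac{4}{-9 + 2 \left(-1 + 6\right)^{2}} \cdot 7 = \frac{4}{-9 + 2 \cdot 5^{2}} \cdot 7 = \frac{4}{-9 + 2 \cdot 25} \cdot 7 = \frac{4}{-9 + 50} \cdot 7 = \frac{4}{41} \cdot 7 = \frac{28}{41}$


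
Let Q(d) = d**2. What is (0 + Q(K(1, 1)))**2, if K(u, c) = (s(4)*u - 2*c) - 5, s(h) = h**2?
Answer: 6561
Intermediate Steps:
K(u, c) = -5 - 2*c + 16*u (K(u, c) = (4**2*u - 2*c) - 5 = (16*u - 2*c) - 5 = (-2*c + 16*u) - 5 = -5 - 2*c + 16*u)
(0 + Q(K(1, 1)))**2 = (0 + (-5 - 2*1 + 16*1)**2)**2 = (0 + (-5 - 2 + 16)**2)**2 = (0 + 9**2)**2 = (0 + 81)**2 = 81**2 = 6561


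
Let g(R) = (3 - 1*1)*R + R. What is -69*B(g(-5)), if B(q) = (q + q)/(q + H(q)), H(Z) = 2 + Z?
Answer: -1035/14 ≈ -73.929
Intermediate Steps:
g(R) = 3*R (g(R) = (3 - 1)*R + R = 2*R + R = 3*R)
B(q) = 2*q/(2 + 2*q) (B(q) = (q + q)/(q + (2 + q)) = (2*q)/(2 + 2*q) = 2*q/(2 + 2*q))
-69*B(g(-5)) = -69*3*(-5)/(1 + 3*(-5)) = -(-1035)/(1 - 15) = -(-1035)/(-14) = -(-1035)*(-1)/14 = -69*15/14 = -1035/14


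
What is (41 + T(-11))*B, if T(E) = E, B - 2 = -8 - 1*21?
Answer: -810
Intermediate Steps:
B = -27 (B = 2 + (-8 - 1*21) = 2 + (-8 - 21) = 2 - 29 = -27)
(41 + T(-11))*B = (41 - 11)*(-27) = 30*(-27) = -810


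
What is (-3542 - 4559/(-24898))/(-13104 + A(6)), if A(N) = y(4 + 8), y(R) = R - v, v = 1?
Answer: 88184157/325989514 ≈ 0.27051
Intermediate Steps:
y(R) = -1 + R (y(R) = R - 1*1 = R - 1 = -1 + R)
A(N) = 11 (A(N) = -1 + (4 + 8) = -1 + 12 = 11)
(-3542 - 4559/(-24898))/(-13104 + A(6)) = (-3542 - 4559/(-24898))/(-13104 + 11) = (-3542 - 4559*(-1/24898))/(-13093) = (-3542 + 4559/24898)*(-1/13093) = -88184157/24898*(-1/13093) = 88184157/325989514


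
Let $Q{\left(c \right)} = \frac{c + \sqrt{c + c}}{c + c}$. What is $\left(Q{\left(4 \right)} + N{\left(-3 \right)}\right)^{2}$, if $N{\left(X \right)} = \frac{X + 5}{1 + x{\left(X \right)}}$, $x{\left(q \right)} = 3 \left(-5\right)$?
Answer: $\frac{99}{392} + \frac{5 \sqrt{2}}{28} \approx 0.50509$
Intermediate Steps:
$x{\left(q \right)} = -15$
$N{\left(X \right)} = - \frac{5}{14} - \frac{X}{14}$ ($N{\left(X \right)} = \frac{X + 5}{1 - 15} = \frac{5 + X}{-14} = \left(5 + X\right) \left(- \frac{1}{14}\right) = - \frac{5}{14} - \frac{X}{14}$)
$Q{\left(c \right)} = \frac{c + \sqrt{2} \sqrt{c}}{2 c}$ ($Q{\left(c \right)} = \frac{c + \sqrt{2 c}}{2 c} = \left(c + \sqrt{2} \sqrt{c}\right) \frac{1}{2 c} = \frac{c + \sqrt{2} \sqrt{c}}{2 c}$)
$\left(Q{\left(4 \right)} + N{\left(-3 \right)}\right)^{2} = \left(\left(\frac{1}{2} + \frac{\sqrt{2}}{2 \cdot 2}\right) - \frac{1}{7}\right)^{2} = \left(\left(\frac{1}{2} + \frac{1}{2} \sqrt{2} \cdot \frac{1}{2}\right) + \left(- \frac{5}{14} + \frac{3}{14}\right)\right)^{2} = \left(\left(\frac{1}{2} + \frac{\sqrt{2}}{4}\right) - \frac{1}{7}\right)^{2} = \left(\frac{5}{14} + \frac{\sqrt{2}}{4}\right)^{2}$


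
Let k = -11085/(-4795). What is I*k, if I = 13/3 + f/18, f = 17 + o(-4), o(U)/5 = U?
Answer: 18475/1918 ≈ 9.6324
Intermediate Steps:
o(U) = 5*U
f = -3 (f = 17 + 5*(-4) = 17 - 20 = -3)
k = 2217/959 (k = -11085*(-1/4795) = 2217/959 ≈ 2.3118)
I = 25/6 (I = 13/3 - 3/18 = 13*(⅓) - 3*1/18 = 13/3 - ⅙ = 25/6 ≈ 4.1667)
I*k = (25/6)*(2217/959) = 18475/1918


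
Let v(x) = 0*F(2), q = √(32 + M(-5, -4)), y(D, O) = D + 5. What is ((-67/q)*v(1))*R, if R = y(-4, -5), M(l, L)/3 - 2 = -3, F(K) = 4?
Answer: 0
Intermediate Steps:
y(D, O) = 5 + D
M(l, L) = -3 (M(l, L) = 6 + 3*(-3) = 6 - 9 = -3)
q = √29 (q = √(32 - 3) = √29 ≈ 5.3852)
v(x) = 0 (v(x) = 0*4 = 0)
R = 1 (R = 5 - 4 = 1)
((-67/q)*v(1))*R = (-67*√29/29*0)*1 = 0*1 = 0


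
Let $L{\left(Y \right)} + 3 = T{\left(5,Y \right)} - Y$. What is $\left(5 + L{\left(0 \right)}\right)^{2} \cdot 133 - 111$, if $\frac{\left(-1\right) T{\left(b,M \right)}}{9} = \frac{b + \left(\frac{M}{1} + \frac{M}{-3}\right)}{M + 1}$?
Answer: $245806$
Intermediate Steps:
$T{\left(b,M \right)} = - \frac{9 \left(b + \frac{2 M}{3}\right)}{1 + M}$ ($T{\left(b,M \right)} = - 9 \frac{b + \left(\frac{M}{1} + \frac{M}{-3}\right)}{M + 1} = - 9 \frac{b + \left(M 1 + M \left(- \frac{1}{3}\right)\right)}{1 + M} = - 9 \frac{b + \left(M - \frac{M}{3}\right)}{1 + M} = - 9 \frac{b + \frac{2 M}{3}}{1 + M} = - \frac{9 \left(b + \frac{2 M}{3}\right)}{1 + M}$)
$L{\left(Y \right)} = -3 - Y + \frac{3 \left(-15 - 2 Y\right)}{1 + Y}$ ($L{\left(Y \right)} = -3 - \left(Y - \frac{3 \left(\left(-3\right) 5 - 2 Y\right)}{1 + Y}\right) = -3 - \left(Y - \frac{3 \left(-15 - 2 Y\right)}{1 + Y}\right) = -3 - Y + \frac{3 \left(-15 - 2 Y\right)}{1 + Y}$)
$\left(5 + L{\left(0 \right)}\right)^{2} \cdot 133 - 111 = \left(5 + \frac{-48 - 0^{2} - 0}{1 + 0}\right)^{2} \cdot 133 - 111 = \left(5 + \frac{-48 - 0 + 0}{1}\right)^{2} \cdot 133 - 111 = \left(5 + 1 \left(-48 + 0 + 0\right)\right)^{2} \cdot 133 - 111 = \left(5 + 1 \left(-48\right)\right)^{2} \cdot 133 - 111 = \left(5 - 48\right)^{2} \cdot 133 - 111 = \left(-43\right)^{2} \cdot 133 - 111 = 1849 \cdot 133 - 111 = 245917 - 111 = 245806$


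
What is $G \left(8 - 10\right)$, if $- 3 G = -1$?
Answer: $- \frac{2}{3} \approx -0.66667$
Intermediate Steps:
$G = \frac{1}{3}$ ($G = \left(- \frac{1}{3}\right) \left(-1\right) = \frac{1}{3} \approx 0.33333$)
$G \left(8 - 10\right) = \frac{8 - 10}{3} = \frac{1}{3} \left(-2\right) = - \frac{2}{3}$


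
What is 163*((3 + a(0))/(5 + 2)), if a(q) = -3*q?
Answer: 489/7 ≈ 69.857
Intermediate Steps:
163*((3 + a(0))/(5 + 2)) = 163*((3 - 3*0)/(5 + 2)) = 163*((3 + 0)/7) = 163*(3*(⅐)) = 163*(3/7) = 489/7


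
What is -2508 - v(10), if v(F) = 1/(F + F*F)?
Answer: -275881/110 ≈ -2508.0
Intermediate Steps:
v(F) = 1/(F + F**2)
-2508 - v(10) = -2508 - 1/(10*(1 + 10)) = -2508 - 1/(10*11) = -2508 - 1*1/110 = -2508 - 1/110 = -275881/110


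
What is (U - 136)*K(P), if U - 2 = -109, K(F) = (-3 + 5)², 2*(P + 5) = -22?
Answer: -972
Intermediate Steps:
P = -16 (P = -5 + (½)*(-22) = -5 - 11 = -16)
K(F) = 4 (K(F) = 2² = 4)
U = -107 (U = 2 - 109 = -107)
(U - 136)*K(P) = (-107 - 136)*4 = -243*4 = -972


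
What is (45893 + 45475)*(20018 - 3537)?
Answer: 1505836008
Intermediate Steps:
(45893 + 45475)*(20018 - 3537) = 91368*16481 = 1505836008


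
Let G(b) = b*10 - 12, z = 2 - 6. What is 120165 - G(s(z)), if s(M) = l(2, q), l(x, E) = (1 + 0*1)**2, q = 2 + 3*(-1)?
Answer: 120167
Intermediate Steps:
z = -4
q = -1 (q = 2 - 3 = -1)
l(x, E) = 1 (l(x, E) = (1 + 0)**2 = 1**2 = 1)
s(M) = 1
G(b) = -12 + 10*b (G(b) = 10*b - 12 = -12 + 10*b)
120165 - G(s(z)) = 120165 - (-12 + 10*1) = 120165 - (-12 + 10) = 120165 - 1*(-2) = 120165 + 2 = 120167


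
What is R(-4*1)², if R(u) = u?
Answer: 16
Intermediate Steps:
R(-4*1)² = (-4*1)² = (-4)² = 16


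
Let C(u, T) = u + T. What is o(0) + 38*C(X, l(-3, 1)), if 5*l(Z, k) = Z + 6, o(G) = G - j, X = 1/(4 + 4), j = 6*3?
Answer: 191/20 ≈ 9.5500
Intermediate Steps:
j = 18
X = ⅛ (X = 1/8 = ⅛ ≈ 0.12500)
o(G) = -18 + G (o(G) = G - 1*18 = G - 18 = -18 + G)
l(Z, k) = 6/5 + Z/5 (l(Z, k) = (Z + 6)/5 = (6 + Z)/5 = 6/5 + Z/5)
C(u, T) = T + u
o(0) + 38*C(X, l(-3, 1)) = (-18 + 0) + 38*((6/5 + (⅕)*(-3)) + ⅛) = -18 + 38*((6/5 - ⅗) + ⅛) = -18 + 38*(⅗ + ⅛) = -18 + 38*(29/40) = -18 + 551/20 = 191/20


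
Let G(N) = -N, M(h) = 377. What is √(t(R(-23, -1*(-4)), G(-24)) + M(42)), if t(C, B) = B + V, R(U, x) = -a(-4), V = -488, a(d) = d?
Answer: I*√87 ≈ 9.3274*I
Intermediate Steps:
R(U, x) = 4 (R(U, x) = -1*(-4) = 4)
t(C, B) = -488 + B (t(C, B) = B - 488 = -488 + B)
√(t(R(-23, -1*(-4)), G(-24)) + M(42)) = √((-488 - 1*(-24)) + 377) = √((-488 + 24) + 377) = √(-464 + 377) = √(-87) = I*√87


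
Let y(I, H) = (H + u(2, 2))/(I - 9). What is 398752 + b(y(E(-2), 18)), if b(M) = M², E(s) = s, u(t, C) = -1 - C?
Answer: 48249217/121 ≈ 3.9875e+5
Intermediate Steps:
y(I, H) = (-3 + H)/(-9 + I) (y(I, H) = (H + (-1 - 1*2))/(I - 9) = (H + (-1 - 2))/(-9 + I) = (H - 3)/(-9 + I) = (-3 + H)/(-9 + I))
398752 + b(y(E(-2), 18)) = 398752 + ((-3 + 18)/(-9 - 2))² = 398752 + (15/(-11))² = 398752 + (-1/11*15)² = 398752 + (-15/11)² = 398752 + 225/121 = 48249217/121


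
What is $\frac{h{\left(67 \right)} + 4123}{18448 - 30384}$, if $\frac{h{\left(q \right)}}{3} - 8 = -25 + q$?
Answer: $- \frac{4273}{11936} \approx -0.35799$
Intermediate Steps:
$h{\left(q \right)} = -51 + 3 q$ ($h{\left(q \right)} = 24 + 3 \left(-25 + q\right) = 24 + \left(-75 + 3 q\right) = -51 + 3 q$)
$\frac{h{\left(67 \right)} + 4123}{18448 - 30384} = \frac{\left(-51 + 3 \cdot 67\right) + 4123}{18448 - 30384} = \frac{\left(-51 + 201\right) + 4123}{-11936} = \left(150 + 4123\right) \left(- \frac{1}{11936}\right) = 4273 \left(- \frac{1}{11936}\right) = - \frac{4273}{11936}$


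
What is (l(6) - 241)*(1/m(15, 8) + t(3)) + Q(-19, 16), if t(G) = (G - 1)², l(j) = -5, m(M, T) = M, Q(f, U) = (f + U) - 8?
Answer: -5057/5 ≈ -1011.4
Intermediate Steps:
Q(f, U) = -8 + U + f (Q(f, U) = (U + f) - 8 = -8 + U + f)
t(G) = (-1 + G)²
(l(6) - 241)*(1/m(15, 8) + t(3)) + Q(-19, 16) = (-5 - 241)*(1/15 + (-1 + 3)²) + (-8 + 16 - 19) = -246*(1/15 + 2²) - 11 = -246*(1/15 + 4) - 11 = -246*61/15 - 11 = -5002/5 - 11 = -5057/5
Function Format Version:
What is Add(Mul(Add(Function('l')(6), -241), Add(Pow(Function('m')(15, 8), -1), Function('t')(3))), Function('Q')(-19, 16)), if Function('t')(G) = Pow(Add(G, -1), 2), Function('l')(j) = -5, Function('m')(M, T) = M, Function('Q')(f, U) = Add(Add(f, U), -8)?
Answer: Rational(-5057, 5) ≈ -1011.4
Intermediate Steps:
Function('Q')(f, U) = Add(-8, U, f) (Function('Q')(f, U) = Add(Add(U, f), -8) = Add(-8, U, f))
Function('t')(G) = Pow(Add(-1, G), 2)
Add(Mul(Add(Function('l')(6), -241), Add(Pow(Function('m')(15, 8), -1), Function('t')(3))), Function('Q')(-19, 16)) = Add(Mul(Add(-5, -241), Add(Pow(15, -1), Pow(Add(-1, 3), 2))), Add(-8, 16, -19)) = Add(Mul(-246, Add(Rational(1, 15), Pow(2, 2))), -11) = Add(Mul(-246, Add(Rational(1, 15), 4)), -11) = Add(Mul(-246, Rational(61, 15)), -11) = Add(Rational(-5002, 5), -11) = Rational(-5057, 5)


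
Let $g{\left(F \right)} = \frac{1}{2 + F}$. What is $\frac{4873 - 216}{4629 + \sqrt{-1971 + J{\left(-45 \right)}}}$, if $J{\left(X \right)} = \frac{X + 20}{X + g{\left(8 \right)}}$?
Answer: $\frac{9679206597}{9621895538} - \frac{4657 i \sqrt{397243321}}{9621895538} \approx 1.006 - 0.0096466 i$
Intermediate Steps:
$J{\left(X \right)} = \frac{20 + X}{\frac{1}{10} + X}$ ($J{\left(X \right)} = \frac{X + 20}{X + \frac{1}{2 + 8}} = \frac{20 + X}{X + \frac{1}{10}} = \frac{20 + X}{\frac{1}{10} + X}$)
$\frac{4873 - 216}{4629 + \sqrt{-1971 + J{\left(-45 \right)}}} = \frac{4873 - 216}{4629 + \sqrt{-1971 + \frac{10 \left(20 - 45\right)}{1 + 10 \left(-45\right)}}} = \frac{4657}{4629 + \sqrt{-1971 + 10 \frac{1}{1 - 450} \left(-25\right)}} = \frac{4657}{4629 + \sqrt{-1971 + 10 \frac{1}{-449} \left(-25\right)}} = \frac{4657}{4629 + \sqrt{-1971 + 10 \left(- \frac{1}{449}\right) \left(-25\right)}} = \frac{4657}{4629 + \sqrt{-1971 + \frac{250}{449}}} = \frac{4657}{4629 + \sqrt{- \frac{884729}{449}}} = \frac{4657}{4629 + \frac{i \sqrt{397243321}}{449}}$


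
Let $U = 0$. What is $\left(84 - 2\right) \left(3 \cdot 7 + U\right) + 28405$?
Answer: $30127$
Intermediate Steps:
$\left(84 - 2\right) \left(3 \cdot 7 + U\right) + 28405 = \left(84 - 2\right) \left(3 \cdot 7 + 0\right) + 28405 = \left(84 - 2\right) \left(21 + 0\right) + 28405 = 82 \cdot 21 + 28405 = 1722 + 28405 = 30127$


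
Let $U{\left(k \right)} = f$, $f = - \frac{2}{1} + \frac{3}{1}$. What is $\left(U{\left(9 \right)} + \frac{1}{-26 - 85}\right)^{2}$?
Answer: $\frac{12100}{12321} \approx 0.98206$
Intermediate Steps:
$f = 1$ ($f = \left(-2\right) 1 + 3 \cdot 1 = -2 + 3 = 1$)
$U{\left(k \right)} = 1$
$\left(U{\left(9 \right)} + \frac{1}{-26 - 85}\right)^{2} = \left(1 + \frac{1}{-26 - 85}\right)^{2} = \left(1 + \frac{1}{-111}\right)^{2} = \left(1 - \frac{1}{111}\right)^{2} = \left(\frac{110}{111}\right)^{2} = \frac{12100}{12321}$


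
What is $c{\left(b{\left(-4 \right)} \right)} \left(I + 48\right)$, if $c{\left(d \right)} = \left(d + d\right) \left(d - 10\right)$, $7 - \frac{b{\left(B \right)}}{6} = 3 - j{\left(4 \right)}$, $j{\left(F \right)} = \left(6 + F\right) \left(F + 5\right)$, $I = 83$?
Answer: $81863472$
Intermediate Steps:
$j{\left(F \right)} = \left(5 + F\right) \left(6 + F\right)$ ($j{\left(F \right)} = \left(6 + F\right) \left(5 + F\right) = \left(5 + F\right) \left(6 + F\right)$)
$b{\left(B \right)} = 564$ ($b{\left(B \right)} = 42 - 6 \left(3 - \left(30 + 4^{2} + 11 \cdot 4\right)\right) = 42 - 6 \left(3 - \left(30 + 16 + 44\right)\right) = 42 - 6 \left(3 - 90\right) = 42 - -522 = 42 + 522 = 564$)
$c{\left(d \right)} = 2 d \left(-10 + d\right)$
$c{\left(b{\left(-4 \right)} \right)} \left(I + 48\right) = 2 \cdot 564 \left(-10 + 564\right) \left(83 + 48\right) = 2 \cdot 564 \cdot 554 \cdot 131 = 624912 \cdot 131 = 81863472$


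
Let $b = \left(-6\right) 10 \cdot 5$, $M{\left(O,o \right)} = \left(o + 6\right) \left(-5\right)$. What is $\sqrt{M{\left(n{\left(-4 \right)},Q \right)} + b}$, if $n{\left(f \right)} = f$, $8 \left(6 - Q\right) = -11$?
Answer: $\frac{i \sqrt{5870}}{4} \approx 19.154 i$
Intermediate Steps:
$Q = \frac{59}{8}$ ($Q = 6 - - \frac{11}{8} = 6 + \frac{11}{8} = \frac{59}{8} \approx 7.375$)
$M{\left(O,o \right)} = -30 - 5 o$ ($M{\left(O,o \right)} = \left(6 + o\right) \left(-5\right) = -30 - 5 o$)
$b = -300$ ($b = \left(-60\right) 5 = -300$)
$\sqrt{M{\left(n{\left(-4 \right)},Q \right)} + b} = \sqrt{\left(-30 - \frac{295}{8}\right) - 300} = \sqrt{- \frac{535}{8} - 300} = \sqrt{- \frac{2935}{8}} = \frac{i \sqrt{5870}}{4}$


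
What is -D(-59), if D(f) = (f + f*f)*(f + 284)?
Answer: -769950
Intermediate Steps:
D(f) = (284 + f)*(f + f²) (D(f) = (f + f²)*(284 + f) = (284 + f)*(f + f²))
-D(-59) = -(-59)*(284 + (-59)² + 285*(-59)) = -(-59)*(284 + 3481 - 16815) = -(-59)*(-13050) = -1*769950 = -769950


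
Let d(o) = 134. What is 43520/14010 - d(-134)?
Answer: -183382/1401 ≈ -130.89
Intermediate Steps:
43520/14010 - d(-134) = 43520/14010 - 1*134 = 43520*(1/14010) - 134 = 4352/1401 - 134 = -183382/1401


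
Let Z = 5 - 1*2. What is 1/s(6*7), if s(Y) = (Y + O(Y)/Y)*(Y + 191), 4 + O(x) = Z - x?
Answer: 42/400993 ≈ 0.00010474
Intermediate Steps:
Z = 3 (Z = 5 - 2 = 3)
O(x) = -1 - x (O(x) = -4 + (3 - x) = -1 - x)
s(Y) = (191 + Y)*(Y + (-1 - Y)/Y) (s(Y) = (Y + (-1 - Y)/Y)*(Y + 191) = (Y + (-1 - Y)/Y)*(191 + Y) = (191 + Y)*(Y + (-1 - Y)/Y))
1/s(6*7) = 1/(-192 + (6*7)**2 - 191/(6*7) + 190*(6*7)) = 1/(-192 + 42**2 - 191/42 + 190*42) = 1/(-192 + 1764 - 191*1/42 + 7980) = 1/(-192 + 1764 - 191/42 + 7980) = 1/(400993/42) = 42/400993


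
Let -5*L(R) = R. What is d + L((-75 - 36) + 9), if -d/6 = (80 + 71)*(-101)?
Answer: 457632/5 ≈ 91526.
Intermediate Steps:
L(R) = -R/5
d = 91506 (d = -6*(80 + 71)*(-101) = -906*(-101) = -6*(-15251) = 91506)
d + L((-75 - 36) + 9) = 91506 - ((-75 - 36) + 9)/5 = 91506 - (-111 + 9)/5 = 91506 - ⅕*(-102) = 91506 + 102/5 = 457632/5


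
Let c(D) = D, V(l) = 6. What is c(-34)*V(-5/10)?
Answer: -204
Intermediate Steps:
c(-34)*V(-5/10) = -34*6 = -204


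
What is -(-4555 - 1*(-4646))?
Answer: -91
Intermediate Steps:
-(-4555 - 1*(-4646)) = -(-4555 + 4646) = -1*91 = -91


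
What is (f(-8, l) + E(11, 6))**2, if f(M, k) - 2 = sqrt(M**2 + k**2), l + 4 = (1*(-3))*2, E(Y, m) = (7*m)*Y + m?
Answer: 221064 + 1880*sqrt(41) ≈ 2.3310e+5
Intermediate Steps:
E(Y, m) = m + 7*Y*m (E(Y, m) = 7*Y*m + m = m + 7*Y*m)
l = -10 (l = -4 + (1*(-3))*2 = -4 - 3*2 = -4 - 6 = -10)
f(M, k) = 2 + sqrt(M**2 + k**2)
(f(-8, l) + E(11, 6))**2 = ((2 + sqrt((-8)**2 + (-10)**2)) + 6*(1 + 7*11))**2 = ((2 + sqrt(64 + 100)) + 6*(1 + 77))**2 = ((2 + sqrt(164)) + 6*78)**2 = ((2 + 2*sqrt(41)) + 468)**2 = (470 + 2*sqrt(41))**2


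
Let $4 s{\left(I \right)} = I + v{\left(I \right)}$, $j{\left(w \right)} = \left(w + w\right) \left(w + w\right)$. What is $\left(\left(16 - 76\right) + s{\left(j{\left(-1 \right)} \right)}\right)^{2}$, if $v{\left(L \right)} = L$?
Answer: $3364$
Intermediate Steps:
$j{\left(w \right)} = 4 w^{2}$ ($j{\left(w \right)} = 2 w 2 w = 4 w^{2}$)
$s{\left(I \right)} = \frac{I}{2}$ ($s{\left(I \right)} = \frac{I + I}{4} = \frac{2 I}{4} = \frac{I}{2}$)
$\left(\left(16 - 76\right) + s{\left(j{\left(-1 \right)} \right)}\right)^{2} = \left(\left(16 - 76\right) + \frac{4 \left(-1\right)^{2}}{2}\right)^{2} = \left(-60 + \frac{4 \cdot 1}{2}\right)^{2} = \left(-60 + \frac{1}{2} \cdot 4\right)^{2} = \left(-60 + 2\right)^{2} = \left(-58\right)^{2} = 3364$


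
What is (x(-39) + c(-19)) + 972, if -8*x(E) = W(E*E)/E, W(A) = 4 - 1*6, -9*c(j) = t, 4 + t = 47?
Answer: 452657/468 ≈ 967.22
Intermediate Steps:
t = 43 (t = -4 + 47 = 43)
c(j) = -43/9 (c(j) = -1/9*43 = -43/9)
W(A) = -2 (W(A) = 4 - 6 = -2)
x(E) = 1/(4*E) (x(E) = -(-1)/(4*E) = 1/(4*E))
(x(-39) + c(-19)) + 972 = ((1/4)/(-39) - 43/9) + 972 = ((1/4)*(-1/39) - 43/9) + 972 = (-1/156 - 43/9) + 972 = -2239/468 + 972 = 452657/468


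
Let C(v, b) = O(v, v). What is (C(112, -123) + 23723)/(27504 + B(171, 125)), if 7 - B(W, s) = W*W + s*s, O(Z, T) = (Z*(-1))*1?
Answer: -23611/17355 ≈ -1.3605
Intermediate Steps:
O(Z, T) = -Z (O(Z, T) = -Z*1 = -Z)
B(W, s) = 7 - W**2 - s**2 (B(W, s) = 7 - (W*W + s*s) = 7 - (W**2 + s**2) = 7 + (-W**2 - s**2) = 7 - W**2 - s**2)
C(v, b) = -v
(C(112, -123) + 23723)/(27504 + B(171, 125)) = (-1*112 + 23723)/(27504 + (7 - 1*171**2 - 1*125**2)) = (-112 + 23723)/(27504 + (7 - 1*29241 - 1*15625)) = 23611/(27504 + (7 - 29241 - 15625)) = 23611/(27504 - 44859) = 23611/(-17355) = 23611*(-1/17355) = -23611/17355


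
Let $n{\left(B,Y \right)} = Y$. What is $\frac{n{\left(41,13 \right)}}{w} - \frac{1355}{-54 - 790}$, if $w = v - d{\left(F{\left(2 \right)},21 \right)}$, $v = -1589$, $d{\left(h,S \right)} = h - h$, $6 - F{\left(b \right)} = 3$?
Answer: $\frac{2142123}{1341116} \approx 1.5973$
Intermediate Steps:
$F{\left(b \right)} = 3$ ($F{\left(b \right)} = 6 - 3 = 3$)
$d{\left(h,S \right)} = 0$
$w = -1589$ ($w = -1589 - 0 = -1589 + 0 = -1589$)
$\frac{n{\left(41,13 \right)}}{w} - \frac{1355}{-54 - 790} = \frac{13}{-1589} - \frac{1355}{-54 - 790} = 13 \left(- \frac{1}{1589}\right) - \frac{1355}{-54 - 790} = - \frac{13}{1589} - \frac{1355}{-844} = - \frac{13}{1589} - - \frac{1355}{844} = - \frac{13}{1589} + \frac{1355}{844} = \frac{2142123}{1341116}$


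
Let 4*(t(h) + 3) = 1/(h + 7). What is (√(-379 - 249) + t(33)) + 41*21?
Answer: 137281/160 + 2*I*√157 ≈ 858.01 + 25.06*I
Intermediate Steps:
t(h) = -3 + 1/(4*(7 + h)) (t(h) = -3 + 1/(4*(h + 7)) = -3 + 1/(4*(7 + h)))
(√(-379 - 249) + t(33)) + 41*21 = (√(-379 - 249) + (-83 - 12*33)/(4*(7 + 33))) + 41*21 = (√(-628) + (¼)*(-83 - 396)/40) + 861 = (2*I*√157 + (¼)*(1/40)*(-479)) + 861 = (2*I*√157 - 479/160) + 861 = (-479/160 + 2*I*√157) + 861 = 137281/160 + 2*I*√157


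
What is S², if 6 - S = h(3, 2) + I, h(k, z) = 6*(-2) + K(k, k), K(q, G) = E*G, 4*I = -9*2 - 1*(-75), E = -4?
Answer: 3969/16 ≈ 248.06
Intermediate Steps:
I = 57/4 (I = (-9*2 - 1*(-75))/4 = (-18 + 75)/4 = (¼)*57 = 57/4 ≈ 14.250)
K(q, G) = -4*G
h(k, z) = -12 - 4*k (h(k, z) = 6*(-2) - 4*k = -12 - 4*k)
S = 63/4 (S = 6 - ((-12 - 4*3) + 57/4) = 6 - ((-12 - 12) + 57/4) = 6 - (-24 + 57/4) = 6 - 1*(-39/4) = 6 + 39/4 = 63/4 ≈ 15.750)
S² = (63/4)² = 3969/16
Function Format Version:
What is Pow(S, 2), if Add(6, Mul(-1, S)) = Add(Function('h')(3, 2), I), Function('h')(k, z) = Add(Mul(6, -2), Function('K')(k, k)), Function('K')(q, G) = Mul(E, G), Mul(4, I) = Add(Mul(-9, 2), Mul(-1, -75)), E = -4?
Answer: Rational(3969, 16) ≈ 248.06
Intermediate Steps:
I = Rational(57, 4) (I = Mul(Rational(1, 4), Add(Mul(-9, 2), Mul(-1, -75))) = Mul(Rational(1, 4), Add(-18, 75)) = Mul(Rational(1, 4), 57) = Rational(57, 4) ≈ 14.250)
Function('K')(q, G) = Mul(-4, G)
Function('h')(k, z) = Add(-12, Mul(-4, k)) (Function('h')(k, z) = Add(Mul(6, -2), Mul(-4, k)) = Add(-12, Mul(-4, k)))
S = Rational(63, 4) (S = Add(6, Mul(-1, Add(Add(-12, Mul(-4, 3)), Rational(57, 4)))) = Add(6, Mul(-1, Add(Add(-12, -12), Rational(57, 4)))) = Add(6, Mul(-1, Add(-24, Rational(57, 4)))) = Add(6, Mul(-1, Rational(-39, 4))) = Add(6, Rational(39, 4)) = Rational(63, 4) ≈ 15.750)
Pow(S, 2) = Pow(Rational(63, 4), 2) = Rational(3969, 16)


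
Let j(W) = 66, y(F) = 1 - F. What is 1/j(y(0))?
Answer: 1/66 ≈ 0.015152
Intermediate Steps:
1/j(y(0)) = 1/66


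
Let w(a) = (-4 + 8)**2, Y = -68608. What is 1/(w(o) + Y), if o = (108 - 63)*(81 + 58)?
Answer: -1/68592 ≈ -1.4579e-5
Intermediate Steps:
o = 6255 (o = 45*139 = 6255)
w(a) = 16 (w(a) = 4**2 = 16)
1/(w(o) + Y) = 1/(16 - 68608) = 1/(-68592) = -1/68592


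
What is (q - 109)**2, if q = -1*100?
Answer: 43681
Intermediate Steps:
q = -100
(q - 109)**2 = (-100 - 109)**2 = (-209)**2 = 43681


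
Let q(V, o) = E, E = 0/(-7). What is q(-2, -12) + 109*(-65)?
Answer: -7085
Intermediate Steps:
E = 0 (E = 0*(-⅐) = 0)
q(V, o) = 0
q(-2, -12) + 109*(-65) = 0 + 109*(-65) = 0 - 7085 = -7085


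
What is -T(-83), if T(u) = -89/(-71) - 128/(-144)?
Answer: -1369/639 ≈ -2.1424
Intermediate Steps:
T(u) = 1369/639 (T(u) = -89*(-1/71) - 128*(-1/144) = 89/71 + 8/9 = 1369/639)
-T(-83) = -1*1369/639 = -1369/639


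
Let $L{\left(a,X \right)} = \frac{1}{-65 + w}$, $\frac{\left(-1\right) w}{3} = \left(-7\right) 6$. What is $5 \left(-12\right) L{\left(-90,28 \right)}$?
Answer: $- \frac{60}{61} \approx -0.98361$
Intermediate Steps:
$w = 126$ ($w = - 3 \left(\left(-7\right) 6\right) = \left(-3\right) \left(-42\right) = 126$)
$L{\left(a,X \right)} = \frac{1}{61}$ ($L{\left(a,X \right)} = \frac{1}{-65 + 126} = \frac{1}{61}$)
$5 \left(-12\right) L{\left(-90,28 \right)} = 5 \left(-12\right) \frac{1}{61} = \left(-60\right) \frac{1}{61} = - \frac{60}{61}$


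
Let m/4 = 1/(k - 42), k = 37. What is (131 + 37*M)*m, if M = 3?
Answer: -968/5 ≈ -193.60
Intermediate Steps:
m = -⅘ (m = 4/(37 - 42) = 4/(-5) = 4*(-⅕) = -⅘ ≈ -0.80000)
(131 + 37*M)*m = (131 + 37*3)*(-⅘) = (131 + 111)*(-⅘) = 242*(-⅘) = -968/5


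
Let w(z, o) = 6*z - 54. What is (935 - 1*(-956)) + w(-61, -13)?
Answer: 1471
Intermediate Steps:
w(z, o) = -54 + 6*z
(935 - 1*(-956)) + w(-61, -13) = (935 - 1*(-956)) + (-54 + 6*(-61)) = (935 + 956) + (-54 - 366) = 1891 - 420 = 1471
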